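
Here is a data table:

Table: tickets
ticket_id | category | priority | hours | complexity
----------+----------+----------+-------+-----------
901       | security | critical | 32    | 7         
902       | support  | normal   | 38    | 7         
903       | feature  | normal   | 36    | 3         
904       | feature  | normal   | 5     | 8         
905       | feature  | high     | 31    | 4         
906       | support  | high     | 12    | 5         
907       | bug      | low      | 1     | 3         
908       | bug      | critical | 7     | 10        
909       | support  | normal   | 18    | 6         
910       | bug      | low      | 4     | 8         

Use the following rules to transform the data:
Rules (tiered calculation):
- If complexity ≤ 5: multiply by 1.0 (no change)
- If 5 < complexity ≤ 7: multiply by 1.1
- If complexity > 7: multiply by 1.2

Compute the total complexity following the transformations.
68.2

Step 1: Tier 1 (complexity ≤ 5): 4 records, sum = 15 × 1.0 = 15.0
Step 2: Tier 2 (5 < complexity ≤ 7): 3 records, sum = 20 × 1.1 = 22.0
Step 3: Tier 3 (complexity > 7): 3 records, sum = 26 × 1.2 = 31.2
Step 4: Final sum = 15.0 + 22.0 + 31.2 = 68.2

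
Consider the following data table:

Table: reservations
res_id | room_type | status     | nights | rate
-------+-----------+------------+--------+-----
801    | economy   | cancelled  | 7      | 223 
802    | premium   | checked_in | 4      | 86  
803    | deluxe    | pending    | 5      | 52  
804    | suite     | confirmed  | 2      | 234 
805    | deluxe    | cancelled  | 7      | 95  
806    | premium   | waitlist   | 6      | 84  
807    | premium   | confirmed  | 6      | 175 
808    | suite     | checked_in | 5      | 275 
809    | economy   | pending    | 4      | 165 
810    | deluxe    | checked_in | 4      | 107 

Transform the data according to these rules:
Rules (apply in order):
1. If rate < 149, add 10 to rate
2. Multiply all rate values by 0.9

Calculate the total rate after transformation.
1391.4

Step 1: Apply Rule 1 - Add 10 to records with rate < 149
  - 5 records affected: 424 + (5 × 10) = 474
  - Unaffected records: 1072
  - Sum after Rule 1: 1546
Step 2: Apply Rule 2 - Multiply all by 0.9
  - 1546 × 0.9 = 1391.4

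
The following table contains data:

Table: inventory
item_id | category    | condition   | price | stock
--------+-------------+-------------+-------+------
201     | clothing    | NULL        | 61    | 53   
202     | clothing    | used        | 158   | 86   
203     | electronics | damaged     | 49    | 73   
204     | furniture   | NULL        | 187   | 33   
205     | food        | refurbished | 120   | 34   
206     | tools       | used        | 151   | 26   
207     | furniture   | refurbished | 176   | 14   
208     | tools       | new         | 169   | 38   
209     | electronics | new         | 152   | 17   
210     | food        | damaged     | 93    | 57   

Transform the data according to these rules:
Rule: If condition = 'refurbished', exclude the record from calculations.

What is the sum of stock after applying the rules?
383

Step 1: Identify records where condition = 'refurbished'
Step 2: The excluded records sum to 48
Step 3: Original total stock = 431
Step 4: Remaining total = 431 - 48 = 383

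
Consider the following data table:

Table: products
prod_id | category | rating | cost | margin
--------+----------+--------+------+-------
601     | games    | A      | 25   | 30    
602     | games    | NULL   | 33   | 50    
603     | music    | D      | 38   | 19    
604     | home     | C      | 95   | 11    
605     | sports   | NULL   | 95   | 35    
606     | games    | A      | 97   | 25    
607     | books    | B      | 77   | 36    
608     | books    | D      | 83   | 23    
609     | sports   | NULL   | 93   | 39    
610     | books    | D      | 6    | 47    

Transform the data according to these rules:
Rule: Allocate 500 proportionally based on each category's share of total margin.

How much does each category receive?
books: 168.25, games: 166.67, home: 17.46, music: 30.16, sports: 117.46

Step 1: Calculate total margin = 315
Step 2: Calculate each category's proportion:
  books: 106/315 = 33.65% → 168.25
  games: 105/315 = 33.33% → 166.67
  home: 11/315 = 3.49% → 17.46
  music: 19/315 = 6.03% → 30.16
  sports: 74/315 = 23.49% → 117.46
Step 3: Verify: sum of allocations ≈ 500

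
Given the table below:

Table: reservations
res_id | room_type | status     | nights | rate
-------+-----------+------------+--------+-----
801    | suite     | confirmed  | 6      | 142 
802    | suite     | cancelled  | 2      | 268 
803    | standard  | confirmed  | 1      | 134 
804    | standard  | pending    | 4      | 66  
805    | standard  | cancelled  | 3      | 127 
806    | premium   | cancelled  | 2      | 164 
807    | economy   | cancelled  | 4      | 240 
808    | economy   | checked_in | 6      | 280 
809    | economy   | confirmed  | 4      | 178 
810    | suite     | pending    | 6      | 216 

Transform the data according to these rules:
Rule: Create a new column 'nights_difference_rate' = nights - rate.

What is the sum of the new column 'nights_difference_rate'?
-1777

Step 1: For each record, compute nights - rate
Example calculations:
  6 - 142 = -136
  2 - 268 = -266
  1 - 134 = -133
  ...
Step 2: Sum all derived values
Step 3: Total = -1777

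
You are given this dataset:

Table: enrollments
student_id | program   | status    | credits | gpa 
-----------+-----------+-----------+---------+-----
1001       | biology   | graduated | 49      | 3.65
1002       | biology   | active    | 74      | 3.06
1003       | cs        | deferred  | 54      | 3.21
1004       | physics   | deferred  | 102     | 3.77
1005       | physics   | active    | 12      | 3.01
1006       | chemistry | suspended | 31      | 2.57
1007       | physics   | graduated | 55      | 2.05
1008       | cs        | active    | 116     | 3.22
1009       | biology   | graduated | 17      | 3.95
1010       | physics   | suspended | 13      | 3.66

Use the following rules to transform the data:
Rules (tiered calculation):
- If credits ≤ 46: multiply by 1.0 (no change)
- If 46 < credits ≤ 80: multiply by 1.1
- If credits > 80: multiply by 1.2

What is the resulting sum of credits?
589.8

Step 1: Tier 1 (credits ≤ 46): 4 records, sum = 73 × 1.0 = 73.0
Step 2: Tier 2 (46 < credits ≤ 80): 4 records, sum = 232 × 1.1 = 255.2
Step 3: Tier 3 (credits > 80): 2 records, sum = 218 × 1.2 = 261.6
Step 4: Final sum = 73.0 + 255.2 + 261.6 = 589.8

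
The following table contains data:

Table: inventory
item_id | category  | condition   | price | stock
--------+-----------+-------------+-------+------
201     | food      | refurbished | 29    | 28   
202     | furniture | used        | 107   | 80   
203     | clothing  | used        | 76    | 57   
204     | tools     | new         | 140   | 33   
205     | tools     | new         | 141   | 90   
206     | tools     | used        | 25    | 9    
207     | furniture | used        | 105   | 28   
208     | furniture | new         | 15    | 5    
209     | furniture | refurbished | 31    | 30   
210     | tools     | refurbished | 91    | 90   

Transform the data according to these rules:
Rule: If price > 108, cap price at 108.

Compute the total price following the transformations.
695

Step 1: 2 records have price > 108
Step 2: These records originally summed to 281
Step 3: After capping: 2 × 108 = 216
Step 4: Unaffected records sum: 479
Step 5: Final sum = 216 + 479 = 695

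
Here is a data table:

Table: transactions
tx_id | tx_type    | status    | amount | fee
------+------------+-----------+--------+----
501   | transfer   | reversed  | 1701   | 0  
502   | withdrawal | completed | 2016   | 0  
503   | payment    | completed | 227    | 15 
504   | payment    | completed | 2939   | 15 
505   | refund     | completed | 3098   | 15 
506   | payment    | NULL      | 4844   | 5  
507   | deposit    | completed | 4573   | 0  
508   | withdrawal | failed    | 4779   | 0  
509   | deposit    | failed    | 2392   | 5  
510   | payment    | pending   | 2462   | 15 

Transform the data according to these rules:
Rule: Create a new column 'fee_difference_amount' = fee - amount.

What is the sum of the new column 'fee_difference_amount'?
-28961

Step 1: For each record, compute fee - amount
Example calculations:
  0 - 1701 = -1701
  0 - 2016 = -2016
  15 - 227 = -212
  ...
Step 2: Sum all derived values
Step 3: Total = -28961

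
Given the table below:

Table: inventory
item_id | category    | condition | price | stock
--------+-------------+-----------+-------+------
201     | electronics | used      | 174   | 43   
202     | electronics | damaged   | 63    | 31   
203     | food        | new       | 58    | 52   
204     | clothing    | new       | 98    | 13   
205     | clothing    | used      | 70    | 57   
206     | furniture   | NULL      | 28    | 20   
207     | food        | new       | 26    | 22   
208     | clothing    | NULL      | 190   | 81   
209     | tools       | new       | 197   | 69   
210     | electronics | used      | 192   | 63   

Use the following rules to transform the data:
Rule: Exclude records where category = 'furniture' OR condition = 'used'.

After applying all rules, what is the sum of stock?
268

Step 1: Find records where category = 'furniture' OR condition = 'used'
Step 2: 4 records match, summing to 183
Step 3: Original sum: 451
Step 4: Remaining sum = 451 - 183 = 268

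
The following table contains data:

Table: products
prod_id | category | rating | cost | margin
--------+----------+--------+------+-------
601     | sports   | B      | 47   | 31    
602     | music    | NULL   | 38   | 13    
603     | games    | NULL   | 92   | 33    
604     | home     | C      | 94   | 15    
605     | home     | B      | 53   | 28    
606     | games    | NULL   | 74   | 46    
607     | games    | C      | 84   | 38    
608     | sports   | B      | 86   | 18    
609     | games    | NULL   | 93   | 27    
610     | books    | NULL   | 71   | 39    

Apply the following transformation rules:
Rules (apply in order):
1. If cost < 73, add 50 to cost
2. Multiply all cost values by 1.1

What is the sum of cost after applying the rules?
1025.2

Step 1: Apply Rule 1 - Add 50 to records with cost < 73
  - 4 records affected: 209 + (4 × 50) = 409
  - Unaffected records: 523
  - Sum after Rule 1: 932
Step 2: Apply Rule 2 - Multiply all by 1.1
  - 932 × 1.1 = 1025.2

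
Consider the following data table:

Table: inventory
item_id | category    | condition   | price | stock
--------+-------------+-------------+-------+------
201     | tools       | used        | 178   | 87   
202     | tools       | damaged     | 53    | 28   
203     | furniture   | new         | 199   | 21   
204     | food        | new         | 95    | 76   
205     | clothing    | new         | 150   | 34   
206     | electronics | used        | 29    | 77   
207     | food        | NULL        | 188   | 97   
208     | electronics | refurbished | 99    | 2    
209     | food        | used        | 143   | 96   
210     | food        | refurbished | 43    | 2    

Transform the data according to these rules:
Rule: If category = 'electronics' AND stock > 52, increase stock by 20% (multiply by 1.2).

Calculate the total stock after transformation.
535.4

Step 1: Find records where category = 'electronics' AND stock > 52
Step 2: 1 records match, summing to 77
Step 3: After multiplier: 77 × 1.2 = 92.4
Step 4: Unaffected records sum: 443
Step 5: Final sum = 92.4 + 443 = 535.4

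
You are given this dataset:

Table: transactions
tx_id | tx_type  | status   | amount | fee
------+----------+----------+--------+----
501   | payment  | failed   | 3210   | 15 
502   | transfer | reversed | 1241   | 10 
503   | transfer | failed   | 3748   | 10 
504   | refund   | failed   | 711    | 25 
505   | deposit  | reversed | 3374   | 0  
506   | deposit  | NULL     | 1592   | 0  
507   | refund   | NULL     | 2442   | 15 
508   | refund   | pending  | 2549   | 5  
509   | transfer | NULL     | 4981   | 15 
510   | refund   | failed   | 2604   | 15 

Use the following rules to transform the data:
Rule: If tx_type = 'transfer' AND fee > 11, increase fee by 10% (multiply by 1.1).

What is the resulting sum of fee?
111.5

Step 1: Find records where tx_type = 'transfer' AND fee > 11
Step 2: 1 records match, summing to 15
Step 3: After multiplier: 15 × 1.1 = 16.5
Step 4: Unaffected records sum: 95
Step 5: Final sum = 16.5 + 95 = 111.5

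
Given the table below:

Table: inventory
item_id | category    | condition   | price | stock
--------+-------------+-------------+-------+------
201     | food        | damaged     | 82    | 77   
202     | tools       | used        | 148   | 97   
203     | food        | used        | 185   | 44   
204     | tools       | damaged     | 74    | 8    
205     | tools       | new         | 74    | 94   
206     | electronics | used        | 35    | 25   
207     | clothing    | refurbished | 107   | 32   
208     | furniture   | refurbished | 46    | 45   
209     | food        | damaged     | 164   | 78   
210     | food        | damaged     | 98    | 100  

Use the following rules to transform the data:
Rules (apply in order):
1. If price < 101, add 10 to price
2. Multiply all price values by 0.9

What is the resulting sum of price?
965.7

Step 1: Apply Rule 1 - Add 10 to records with price < 101
  - 6 records affected: 409 + (6 × 10) = 469
  - Unaffected records: 604
  - Sum after Rule 1: 1073
Step 2: Apply Rule 2 - Multiply all by 0.9
  - 1073 × 0.9 = 965.7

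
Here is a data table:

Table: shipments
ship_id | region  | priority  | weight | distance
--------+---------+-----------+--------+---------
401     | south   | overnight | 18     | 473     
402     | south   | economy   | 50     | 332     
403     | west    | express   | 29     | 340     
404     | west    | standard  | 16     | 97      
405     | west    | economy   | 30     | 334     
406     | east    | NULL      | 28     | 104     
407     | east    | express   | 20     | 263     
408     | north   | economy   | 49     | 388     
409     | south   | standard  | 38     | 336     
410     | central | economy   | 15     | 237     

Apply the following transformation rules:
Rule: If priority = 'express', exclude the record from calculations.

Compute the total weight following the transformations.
244

Step 1: Identify records where priority = 'express'
Step 2: The excluded records sum to 49
Step 3: Original total weight = 293
Step 4: Remaining total = 293 - 49 = 244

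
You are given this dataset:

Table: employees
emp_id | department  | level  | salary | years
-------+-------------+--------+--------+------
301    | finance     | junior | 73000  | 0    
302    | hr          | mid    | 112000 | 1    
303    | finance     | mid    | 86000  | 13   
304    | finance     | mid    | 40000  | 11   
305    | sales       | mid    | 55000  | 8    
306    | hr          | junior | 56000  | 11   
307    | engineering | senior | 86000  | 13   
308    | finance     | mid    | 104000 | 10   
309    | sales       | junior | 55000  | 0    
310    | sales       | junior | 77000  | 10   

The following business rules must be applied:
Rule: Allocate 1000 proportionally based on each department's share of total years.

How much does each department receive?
engineering: 168.83, finance: 441.56, hr: 155.84, sales: 233.77

Step 1: Calculate total years = 77
Step 2: Calculate each department's proportion:
  engineering: 13/77 = 16.88% → 168.83
  finance: 34/77 = 44.16% → 441.56
  hr: 12/77 = 15.58% → 155.84
  sales: 18/77 = 23.38% → 233.77
Step 3: Verify: sum of allocations ≈ 1000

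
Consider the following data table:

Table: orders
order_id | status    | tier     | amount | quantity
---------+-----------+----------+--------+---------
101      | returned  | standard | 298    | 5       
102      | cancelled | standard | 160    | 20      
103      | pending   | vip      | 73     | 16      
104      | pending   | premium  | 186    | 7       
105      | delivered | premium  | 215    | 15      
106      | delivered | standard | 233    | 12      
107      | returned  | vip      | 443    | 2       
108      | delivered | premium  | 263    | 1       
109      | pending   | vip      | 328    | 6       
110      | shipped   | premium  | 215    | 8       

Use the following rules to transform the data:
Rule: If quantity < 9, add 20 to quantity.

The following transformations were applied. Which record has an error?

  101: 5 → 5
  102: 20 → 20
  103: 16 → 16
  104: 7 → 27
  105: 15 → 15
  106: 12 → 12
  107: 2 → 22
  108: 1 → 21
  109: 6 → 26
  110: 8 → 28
Record 101 has an error. The correct transformed value should be 25, not 5.

Step 1: Check each record against the rule
Step 2: Record 101 has quantity = 5
Step 3: Since 5 < 9, the bonus should have been applied
Step 4: Correct value = 25, but claimed value = 5
Conclusion: Record 101 has the error.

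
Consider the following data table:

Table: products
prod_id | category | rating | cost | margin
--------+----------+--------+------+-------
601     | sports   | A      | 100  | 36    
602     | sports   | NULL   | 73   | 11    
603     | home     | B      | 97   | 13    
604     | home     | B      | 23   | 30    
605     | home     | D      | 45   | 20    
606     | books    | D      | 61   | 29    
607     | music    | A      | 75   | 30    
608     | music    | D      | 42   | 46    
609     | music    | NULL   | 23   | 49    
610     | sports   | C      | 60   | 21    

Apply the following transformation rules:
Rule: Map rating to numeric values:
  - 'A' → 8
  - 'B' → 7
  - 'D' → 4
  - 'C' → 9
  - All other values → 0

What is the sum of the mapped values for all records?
51

Step 1: Apply mapping to each record
Step 2: Count by status:
  'A': 2 records × 8 = 16
  'B': 2 records × 7 = 14
  'D': 3 records × 4 = 12
  'C': 1 records × 9 = 9
Step 3: Sum all mapped values = 51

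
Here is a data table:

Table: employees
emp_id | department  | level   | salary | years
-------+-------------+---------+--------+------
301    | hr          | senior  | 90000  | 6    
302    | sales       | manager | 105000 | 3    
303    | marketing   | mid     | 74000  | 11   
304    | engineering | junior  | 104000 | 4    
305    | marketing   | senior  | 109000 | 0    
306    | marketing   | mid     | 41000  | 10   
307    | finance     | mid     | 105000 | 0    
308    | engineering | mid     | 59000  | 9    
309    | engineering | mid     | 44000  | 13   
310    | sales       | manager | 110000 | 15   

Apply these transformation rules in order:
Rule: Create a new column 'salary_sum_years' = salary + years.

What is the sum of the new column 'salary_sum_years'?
841071

Step 1: For each record, compute salary + years
Example calculations:
  90000 + 6 = 90006
  105000 + 3 = 105003
  74000 + 11 = 74011
  ...
Step 2: Sum all derived values
Step 3: Total = 841071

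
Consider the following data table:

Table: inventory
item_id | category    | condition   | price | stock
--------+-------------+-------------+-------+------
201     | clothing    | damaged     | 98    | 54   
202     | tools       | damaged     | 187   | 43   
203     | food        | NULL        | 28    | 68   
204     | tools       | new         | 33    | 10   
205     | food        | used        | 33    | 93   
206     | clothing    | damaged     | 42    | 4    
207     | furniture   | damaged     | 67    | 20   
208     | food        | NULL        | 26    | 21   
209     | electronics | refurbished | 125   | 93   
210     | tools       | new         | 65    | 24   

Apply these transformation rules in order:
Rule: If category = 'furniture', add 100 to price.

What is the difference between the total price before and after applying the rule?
100

Step 1: Original sum of price = 704
Step 2: 1 records have category = 'furniture'
Step 3: Each affected record changes by 100
Step 4: Total change = 1 × 100 = 100
Step 5: New sum = 704 + 100 = 804
Step 6: Difference = |804 - 704| = 100
        (Sum increased by 100)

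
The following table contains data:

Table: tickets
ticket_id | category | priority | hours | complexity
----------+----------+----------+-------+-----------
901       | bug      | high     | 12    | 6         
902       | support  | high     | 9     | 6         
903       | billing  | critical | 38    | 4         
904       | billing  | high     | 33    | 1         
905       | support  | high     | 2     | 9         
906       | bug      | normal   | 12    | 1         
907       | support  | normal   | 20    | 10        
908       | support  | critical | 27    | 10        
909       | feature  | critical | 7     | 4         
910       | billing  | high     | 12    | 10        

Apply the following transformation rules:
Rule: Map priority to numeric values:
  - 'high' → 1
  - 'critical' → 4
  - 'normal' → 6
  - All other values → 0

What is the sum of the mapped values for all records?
29

Step 1: Apply mapping to each record
Step 2: Count by status:
  'high': 5 records × 1 = 5
  'critical': 3 records × 4 = 12
  'normal': 2 records × 6 = 12
Step 3: Sum all mapped values = 29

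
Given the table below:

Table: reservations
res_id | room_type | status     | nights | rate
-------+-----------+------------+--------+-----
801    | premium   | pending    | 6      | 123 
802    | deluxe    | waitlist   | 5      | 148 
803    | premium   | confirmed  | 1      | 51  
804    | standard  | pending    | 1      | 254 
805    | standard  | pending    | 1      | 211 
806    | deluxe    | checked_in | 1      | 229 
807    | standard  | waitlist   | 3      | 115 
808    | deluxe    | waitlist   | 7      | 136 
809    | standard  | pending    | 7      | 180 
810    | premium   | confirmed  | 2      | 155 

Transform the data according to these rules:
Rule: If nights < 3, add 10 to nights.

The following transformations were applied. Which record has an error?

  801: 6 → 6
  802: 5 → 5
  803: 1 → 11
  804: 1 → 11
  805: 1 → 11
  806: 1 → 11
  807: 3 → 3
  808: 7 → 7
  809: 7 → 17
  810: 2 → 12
Record 809 has an error. The correct transformed value should be 7, not 17.

Step 1: Check each record against the rule
Step 2: Record 809 has nights = 7
Step 3: Since 7 >= 3, the bonus should not have been applied
Step 4: Correct value = 7, but claimed value = 17
Conclusion: Record 809 has the error.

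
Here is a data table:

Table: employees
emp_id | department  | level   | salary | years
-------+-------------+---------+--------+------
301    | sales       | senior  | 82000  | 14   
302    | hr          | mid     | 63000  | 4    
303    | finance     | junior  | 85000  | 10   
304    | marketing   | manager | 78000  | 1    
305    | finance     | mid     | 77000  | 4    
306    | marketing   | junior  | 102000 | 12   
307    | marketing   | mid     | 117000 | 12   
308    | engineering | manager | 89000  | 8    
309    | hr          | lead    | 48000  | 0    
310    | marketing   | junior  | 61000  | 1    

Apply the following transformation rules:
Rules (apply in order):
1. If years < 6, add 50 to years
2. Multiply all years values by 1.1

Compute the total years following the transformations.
347.6

Step 1: Apply Rule 1 - Add 50 to records with years < 6
  - 5 records affected: 10 + (5 × 50) = 260
  - Unaffected records: 56
  - Sum after Rule 1: 316
Step 2: Apply Rule 2 - Multiply all by 1.1
  - 316 × 1.1 = 347.6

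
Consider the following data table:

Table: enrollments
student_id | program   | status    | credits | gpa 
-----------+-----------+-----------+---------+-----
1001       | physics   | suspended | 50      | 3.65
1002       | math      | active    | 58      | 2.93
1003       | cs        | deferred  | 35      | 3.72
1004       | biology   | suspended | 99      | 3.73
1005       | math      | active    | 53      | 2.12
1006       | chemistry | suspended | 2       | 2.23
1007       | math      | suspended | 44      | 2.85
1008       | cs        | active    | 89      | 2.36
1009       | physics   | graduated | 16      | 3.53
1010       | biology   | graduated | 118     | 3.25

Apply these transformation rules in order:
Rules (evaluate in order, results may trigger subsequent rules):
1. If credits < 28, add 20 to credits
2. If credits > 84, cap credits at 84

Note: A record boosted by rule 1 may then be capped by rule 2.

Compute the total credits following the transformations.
550

Step 1: Apply rule 1 to records with credits < 28
  - 2 records get bonus of 20
  - Of these, 0 records then exceed 84 and get capped
Step 2: Apply rule 2 to records with credits > 84
  - 3 records (original) are capped
Step 3: Calculate final sum = 550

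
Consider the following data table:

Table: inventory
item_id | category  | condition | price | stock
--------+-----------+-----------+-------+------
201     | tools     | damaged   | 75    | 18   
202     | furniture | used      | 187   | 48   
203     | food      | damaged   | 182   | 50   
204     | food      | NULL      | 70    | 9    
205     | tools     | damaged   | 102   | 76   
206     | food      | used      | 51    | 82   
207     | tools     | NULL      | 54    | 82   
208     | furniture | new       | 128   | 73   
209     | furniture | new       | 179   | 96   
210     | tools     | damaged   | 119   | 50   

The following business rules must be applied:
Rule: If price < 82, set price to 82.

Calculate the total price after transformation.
1225

Step 1: 4 records have price < 82
Step 2: These records originally summed to 250
Step 3: After setting to minimum: 4 × 82 = 328
Step 4: Unaffected records sum: 897
Step 5: Final sum = 328 + 897 = 1225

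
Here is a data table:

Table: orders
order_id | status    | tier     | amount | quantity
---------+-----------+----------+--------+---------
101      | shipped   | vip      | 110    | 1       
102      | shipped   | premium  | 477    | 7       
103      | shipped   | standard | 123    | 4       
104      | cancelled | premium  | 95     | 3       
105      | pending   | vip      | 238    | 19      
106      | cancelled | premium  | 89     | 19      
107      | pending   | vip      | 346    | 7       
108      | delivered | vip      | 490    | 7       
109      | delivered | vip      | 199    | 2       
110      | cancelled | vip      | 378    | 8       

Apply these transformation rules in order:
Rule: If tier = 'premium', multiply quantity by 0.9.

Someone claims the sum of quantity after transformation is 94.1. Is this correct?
No, the correct result is 74.1.

Step 1: Calculate the correct sum after transformation
Step 2: Apply multiplier 0.9 to records where tier = 'premium'
Step 3: Correct result = 74.1
Step 4: Claimed result = 94.1
Step 5: 74.1 ≠ 94.1
Conclusion: The claimed result is incorrect. The correct answer is 74.1.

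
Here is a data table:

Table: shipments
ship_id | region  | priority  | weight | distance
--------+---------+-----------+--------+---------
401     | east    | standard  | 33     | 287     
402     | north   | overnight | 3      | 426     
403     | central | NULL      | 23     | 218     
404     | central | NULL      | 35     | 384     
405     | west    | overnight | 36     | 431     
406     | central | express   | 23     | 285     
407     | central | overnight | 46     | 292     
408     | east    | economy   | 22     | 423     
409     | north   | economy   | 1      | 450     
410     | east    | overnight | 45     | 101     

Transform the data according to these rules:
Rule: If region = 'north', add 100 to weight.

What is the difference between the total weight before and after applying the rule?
200

Step 1: Original sum of weight = 267
Step 2: 2 records have region = 'north'
Step 3: Each affected record changes by 100
Step 4: Total change = 2 × 100 = 200
Step 5: New sum = 267 + 200 = 467
Step 6: Difference = |467 - 267| = 200
        (Sum increased by 200)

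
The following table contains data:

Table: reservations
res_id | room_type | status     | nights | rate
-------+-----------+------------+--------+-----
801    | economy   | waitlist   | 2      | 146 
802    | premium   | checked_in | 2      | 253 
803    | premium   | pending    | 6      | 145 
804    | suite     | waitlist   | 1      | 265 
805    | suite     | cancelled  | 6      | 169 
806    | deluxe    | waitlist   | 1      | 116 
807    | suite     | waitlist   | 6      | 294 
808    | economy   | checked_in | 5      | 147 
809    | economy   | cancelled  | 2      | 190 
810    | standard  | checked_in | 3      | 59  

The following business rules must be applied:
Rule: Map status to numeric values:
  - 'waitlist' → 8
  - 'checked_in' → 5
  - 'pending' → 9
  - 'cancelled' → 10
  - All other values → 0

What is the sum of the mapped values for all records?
76

Step 1: Apply mapping to each record
Step 2: Count by status:
  'waitlist': 4 records × 8 = 32
  'checked_in': 3 records × 5 = 15
  'pending': 1 records × 9 = 9
  'cancelled': 2 records × 10 = 20
Step 3: Sum all mapped values = 76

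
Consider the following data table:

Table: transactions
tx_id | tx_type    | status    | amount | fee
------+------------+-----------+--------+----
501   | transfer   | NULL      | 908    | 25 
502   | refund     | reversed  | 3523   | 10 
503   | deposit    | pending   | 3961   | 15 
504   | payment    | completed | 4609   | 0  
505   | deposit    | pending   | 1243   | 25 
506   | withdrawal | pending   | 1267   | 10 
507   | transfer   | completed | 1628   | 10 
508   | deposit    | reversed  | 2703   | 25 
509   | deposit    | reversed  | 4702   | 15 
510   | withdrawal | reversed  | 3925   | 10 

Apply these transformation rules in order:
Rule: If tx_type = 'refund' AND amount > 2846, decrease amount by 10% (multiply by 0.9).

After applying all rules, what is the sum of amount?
28116.7

Step 1: Find records where tx_type = 'refund' AND amount > 2846
Step 2: 1 records match, summing to 3523
Step 3: After multiplier: 3523 × 0.9 = 3170.7
Step 4: Unaffected records sum: 24946
Step 5: Final sum = 3170.7 + 24946 = 28116.7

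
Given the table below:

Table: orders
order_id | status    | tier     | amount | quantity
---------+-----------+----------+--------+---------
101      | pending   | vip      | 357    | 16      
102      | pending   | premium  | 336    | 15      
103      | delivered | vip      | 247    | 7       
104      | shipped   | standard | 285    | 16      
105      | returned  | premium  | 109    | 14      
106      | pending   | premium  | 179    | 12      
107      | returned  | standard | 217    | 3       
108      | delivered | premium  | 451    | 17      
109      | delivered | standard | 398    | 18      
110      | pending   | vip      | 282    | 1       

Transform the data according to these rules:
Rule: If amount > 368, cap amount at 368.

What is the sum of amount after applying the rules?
2748

Step 1: 2 records have amount > 368
Step 2: These records originally summed to 849
Step 3: After capping: 2 × 368 = 736
Step 4: Unaffected records sum: 2012
Step 5: Final sum = 736 + 2012 = 2748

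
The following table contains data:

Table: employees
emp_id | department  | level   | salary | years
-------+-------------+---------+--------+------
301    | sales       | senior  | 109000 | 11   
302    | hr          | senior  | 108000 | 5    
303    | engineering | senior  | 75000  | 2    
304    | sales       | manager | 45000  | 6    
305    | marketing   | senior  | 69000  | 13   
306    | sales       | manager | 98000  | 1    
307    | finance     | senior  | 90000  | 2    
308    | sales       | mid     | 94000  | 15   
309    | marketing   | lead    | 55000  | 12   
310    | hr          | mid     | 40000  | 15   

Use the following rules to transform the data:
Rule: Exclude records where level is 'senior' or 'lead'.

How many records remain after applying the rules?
4

Step 1: Count records to exclude
  - 5 (senior) + 1 (lead) = 6 records
Step 2: Total records: 10
Step 3: Remaining = 10 - 6 = 4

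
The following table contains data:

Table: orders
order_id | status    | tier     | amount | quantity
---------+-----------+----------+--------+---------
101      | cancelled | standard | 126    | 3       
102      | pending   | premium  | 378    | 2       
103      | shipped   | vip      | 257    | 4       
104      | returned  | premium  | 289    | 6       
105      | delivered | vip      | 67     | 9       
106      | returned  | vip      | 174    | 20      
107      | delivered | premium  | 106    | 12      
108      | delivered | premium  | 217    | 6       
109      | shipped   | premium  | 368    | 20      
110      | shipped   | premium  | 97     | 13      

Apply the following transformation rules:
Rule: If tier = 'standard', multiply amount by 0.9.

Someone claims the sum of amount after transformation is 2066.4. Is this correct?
Yes, the result is correct.

Step 1: Calculate the correct sum after transformation
Step 2: Apply multiplier 0.9 to records where tier = 'standard'
Step 3: Correct result = 2066.4
Step 4: Claimed result = 2066.4
Step 5: 2066.4 = 2066.4 ✓
Conclusion: The claimed result is correct.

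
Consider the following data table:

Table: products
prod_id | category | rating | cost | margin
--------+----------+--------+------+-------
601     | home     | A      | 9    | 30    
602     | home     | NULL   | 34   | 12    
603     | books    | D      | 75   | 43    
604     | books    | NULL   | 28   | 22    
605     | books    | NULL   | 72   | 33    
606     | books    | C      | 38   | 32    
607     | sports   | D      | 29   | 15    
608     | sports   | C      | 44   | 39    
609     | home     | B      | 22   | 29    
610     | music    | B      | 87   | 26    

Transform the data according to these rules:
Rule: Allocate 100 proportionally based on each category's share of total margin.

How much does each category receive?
books: 46.26, home: 25.27, music: 9.25, sports: 19.22

Step 1: Calculate total margin = 281
Step 2: Calculate each category's proportion:
  books: 130/281 = 46.26% → 46.26
  home: 71/281 = 25.27% → 25.27
  music: 26/281 = 9.25% → 9.25
  sports: 54/281 = 19.22% → 19.22
Step 3: Verify: sum of allocations ≈ 100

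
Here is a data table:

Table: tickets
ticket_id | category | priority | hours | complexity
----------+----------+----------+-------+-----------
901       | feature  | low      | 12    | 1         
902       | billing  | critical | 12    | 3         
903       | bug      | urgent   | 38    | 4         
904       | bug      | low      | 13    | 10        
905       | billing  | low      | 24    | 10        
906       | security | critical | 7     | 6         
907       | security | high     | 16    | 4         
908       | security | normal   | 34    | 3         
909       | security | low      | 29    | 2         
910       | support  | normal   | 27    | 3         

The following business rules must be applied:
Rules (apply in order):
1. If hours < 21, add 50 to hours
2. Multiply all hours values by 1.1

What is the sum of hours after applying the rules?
508.2

Step 1: Apply Rule 1 - Add 50 to records with hours < 21
  - 5 records affected: 60 + (5 × 50) = 310
  - Unaffected records: 152
  - Sum after Rule 1: 462
Step 2: Apply Rule 2 - Multiply all by 1.1
  - 462 × 1.1 = 508.2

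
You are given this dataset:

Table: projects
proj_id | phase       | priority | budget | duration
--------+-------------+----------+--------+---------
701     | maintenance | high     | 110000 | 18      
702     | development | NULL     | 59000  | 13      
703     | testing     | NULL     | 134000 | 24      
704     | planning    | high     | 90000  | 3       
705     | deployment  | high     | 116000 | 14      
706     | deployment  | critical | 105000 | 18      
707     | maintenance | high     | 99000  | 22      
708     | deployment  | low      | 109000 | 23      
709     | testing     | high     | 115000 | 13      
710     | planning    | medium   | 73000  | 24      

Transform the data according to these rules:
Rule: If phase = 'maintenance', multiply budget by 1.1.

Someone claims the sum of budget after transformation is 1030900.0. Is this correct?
Yes, the result is correct.

Step 1: Calculate the correct sum after transformation
Step 2: Apply multiplier 1.1 to records where phase = 'maintenance'
Step 3: Correct result = 1030900.0
Step 4: Claimed result = 1030900.0
Step 5: 1030900.0 = 1030900.0 ✓
Conclusion: The claimed result is correct.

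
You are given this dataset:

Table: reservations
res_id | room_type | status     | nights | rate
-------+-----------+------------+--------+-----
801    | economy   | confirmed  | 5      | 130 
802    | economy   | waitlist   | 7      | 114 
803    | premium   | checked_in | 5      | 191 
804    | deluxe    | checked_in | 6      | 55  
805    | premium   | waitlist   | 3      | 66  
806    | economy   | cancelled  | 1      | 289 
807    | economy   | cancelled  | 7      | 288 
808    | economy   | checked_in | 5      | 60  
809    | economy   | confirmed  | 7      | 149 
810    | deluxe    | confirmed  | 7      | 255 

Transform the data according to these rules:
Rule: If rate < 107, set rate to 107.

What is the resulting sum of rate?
1737

Step 1: 3 records have rate < 107
Step 2: These records originally summed to 181
Step 3: After setting to minimum: 3 × 107 = 321
Step 4: Unaffected records sum: 1416
Step 5: Final sum = 321 + 1416 = 1737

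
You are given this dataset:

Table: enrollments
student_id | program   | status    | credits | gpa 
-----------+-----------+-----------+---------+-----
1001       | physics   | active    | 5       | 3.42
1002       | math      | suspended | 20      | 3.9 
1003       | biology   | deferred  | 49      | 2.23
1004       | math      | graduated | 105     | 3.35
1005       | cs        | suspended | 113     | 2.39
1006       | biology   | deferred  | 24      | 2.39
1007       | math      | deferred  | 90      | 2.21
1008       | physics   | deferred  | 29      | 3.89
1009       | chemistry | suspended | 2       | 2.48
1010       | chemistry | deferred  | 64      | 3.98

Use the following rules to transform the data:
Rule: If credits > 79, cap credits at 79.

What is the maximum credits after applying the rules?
79

Step 1: Original maximum credits = 113
Step 2: Apply cap at 79
Step 3: 3 records had credits > 79 and were capped
Step 4: Maximum after transformation = 79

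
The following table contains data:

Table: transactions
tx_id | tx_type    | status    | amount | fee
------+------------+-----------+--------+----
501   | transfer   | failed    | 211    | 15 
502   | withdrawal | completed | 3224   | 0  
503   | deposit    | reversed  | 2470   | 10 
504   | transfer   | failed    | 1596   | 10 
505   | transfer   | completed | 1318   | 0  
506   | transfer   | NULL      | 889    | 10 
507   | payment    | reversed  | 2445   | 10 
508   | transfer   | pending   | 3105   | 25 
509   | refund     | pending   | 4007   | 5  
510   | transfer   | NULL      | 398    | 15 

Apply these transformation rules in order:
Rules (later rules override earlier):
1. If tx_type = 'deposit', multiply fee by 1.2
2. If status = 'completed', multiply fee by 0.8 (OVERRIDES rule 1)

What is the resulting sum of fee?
102.0

Step 1: Rule 2 takes priority for records with status = 'completed'
  - 2 records: 0 × 0.8 = 0.0
Step 2: Rule 1 applies to remaining records with tx_type = 'deposit'
  - 1 records: 10 × 1.2 = 12.0
Step 3: Other records unchanged: 90
Step 4: Final sum = 0.0 + 12.0 + 90 = 102.0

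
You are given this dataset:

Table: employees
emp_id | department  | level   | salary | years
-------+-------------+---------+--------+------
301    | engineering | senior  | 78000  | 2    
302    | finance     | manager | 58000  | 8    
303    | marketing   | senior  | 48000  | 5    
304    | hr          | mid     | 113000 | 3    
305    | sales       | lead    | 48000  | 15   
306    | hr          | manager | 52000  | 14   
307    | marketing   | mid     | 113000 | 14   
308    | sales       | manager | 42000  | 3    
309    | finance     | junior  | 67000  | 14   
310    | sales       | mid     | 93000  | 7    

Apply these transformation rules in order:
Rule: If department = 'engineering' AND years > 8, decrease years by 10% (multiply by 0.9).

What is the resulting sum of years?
85

Step 1: Find records where department = 'engineering' AND years > 8
Step 2: 0 records match, summing to 0
Step 3: After multiplier: 0 × 0.9 = 0.0
Step 4: Unaffected records sum: 85
Step 5: Final sum = 0.0 + 85 = 85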